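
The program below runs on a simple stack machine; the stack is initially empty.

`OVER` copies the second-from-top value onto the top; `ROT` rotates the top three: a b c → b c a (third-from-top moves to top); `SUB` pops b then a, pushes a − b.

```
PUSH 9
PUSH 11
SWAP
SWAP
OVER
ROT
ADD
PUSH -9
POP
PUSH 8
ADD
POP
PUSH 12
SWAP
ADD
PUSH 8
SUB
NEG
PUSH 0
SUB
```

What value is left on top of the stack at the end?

PUSH 9  : 9
PUSH 11 : 9 11
SWAP    : 11 9
SWAP    : 9 11
OVER    : 9 11 9
ROT     : 11 9 9
ADD     : 11 18
PUSH -9 : 11 18 -9
POP     : 11 18
PUSH 8  : 11 18 8
ADD     : 11 26
POP     : 11
PUSH 12 : 11 12
SWAP    : 12 11
ADD     : 23
PUSH 8  : 23 8
SUB     : 15
NEG     : -15
PUSH 0  : -15 0
SUB     : -15

-15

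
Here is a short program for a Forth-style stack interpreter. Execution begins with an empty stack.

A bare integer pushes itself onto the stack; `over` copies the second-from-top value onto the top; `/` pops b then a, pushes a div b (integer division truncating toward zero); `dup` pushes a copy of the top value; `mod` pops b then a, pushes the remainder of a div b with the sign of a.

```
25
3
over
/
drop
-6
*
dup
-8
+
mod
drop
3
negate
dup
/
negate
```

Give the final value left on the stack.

-1

25      25
3       25 3
over    25 3 25
/       25 0
drop    25
-6      25 -6
*       -150
dup     -150 -150
-8      -150 -150 -8
+       -150 -158
mod     -150
drop    (empty)
3       3
negate  -3
dup     -3 -3
/       1
negate  -1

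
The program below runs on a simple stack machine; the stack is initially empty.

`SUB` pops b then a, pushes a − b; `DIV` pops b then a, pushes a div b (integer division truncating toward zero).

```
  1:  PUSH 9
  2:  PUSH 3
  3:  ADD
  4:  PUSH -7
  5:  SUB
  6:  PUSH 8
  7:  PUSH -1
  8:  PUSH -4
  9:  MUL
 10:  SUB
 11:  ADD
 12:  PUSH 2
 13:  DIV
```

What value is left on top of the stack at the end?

11

PUSH 9  : 9
PUSH 3  : 9 3
ADD     : 12
PUSH -7 : 12 -7
SUB     : 19
PUSH 8  : 19 8
PUSH -1 : 19 8 -1
PUSH -4 : 19 8 -1 -4
MUL     : 19 8 4
SUB     : 19 4
ADD     : 23
PUSH 2  : 23 2
DIV     : 11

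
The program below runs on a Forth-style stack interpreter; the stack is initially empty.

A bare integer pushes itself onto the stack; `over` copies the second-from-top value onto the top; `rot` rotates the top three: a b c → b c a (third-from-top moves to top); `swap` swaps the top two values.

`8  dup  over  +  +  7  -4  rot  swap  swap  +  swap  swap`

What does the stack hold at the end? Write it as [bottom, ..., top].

8    -> [8]
dup  -> [8, 8]
over -> [8, 8, 8]
+    -> [8, 16]
+    -> [24]
7    -> [24, 7]
-4   -> [24, 7, -4]
rot  -> [7, -4, 24]
swap -> [7, 24, -4]
swap -> [7, -4, 24]
+    -> [7, 20]
swap -> [20, 7]
swap -> [7, 20]

[7, 20]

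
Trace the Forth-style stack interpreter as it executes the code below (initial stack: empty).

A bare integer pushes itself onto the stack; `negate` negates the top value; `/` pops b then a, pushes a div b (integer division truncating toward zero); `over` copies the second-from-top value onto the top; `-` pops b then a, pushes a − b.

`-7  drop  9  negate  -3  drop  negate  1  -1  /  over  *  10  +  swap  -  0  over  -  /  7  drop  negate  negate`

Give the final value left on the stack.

-1

-7     : -7
drop   : (empty)
9      : 9
negate : -9
-3     : -9 -3
drop   : -9
negate : 9
1      : 9 1
-1     : 9 1 -1
/      : 9 -1
over   : 9 -1 9
*      : 9 -9
10     : 9 -9 10
+      : 9 1
swap   : 1 9
-      : -8
0      : -8 0
over   : -8 0 -8
-      : -8 8
/      : -1
7      : -1 7
drop   : -1
negate : 1
negate : -1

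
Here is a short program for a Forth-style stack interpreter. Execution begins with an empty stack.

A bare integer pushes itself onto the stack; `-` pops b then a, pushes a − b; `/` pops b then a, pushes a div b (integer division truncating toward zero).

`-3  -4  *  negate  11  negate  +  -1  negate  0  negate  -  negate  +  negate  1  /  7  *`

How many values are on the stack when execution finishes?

-3     : [-3]
-4     : [-3, -4]
*      : [12]
negate : [-12]
11     : [-12, 11]
negate : [-12, -11]
+      : [-23]
-1     : [-23, -1]
negate : [-23, 1]
0      : [-23, 1, 0]
negate : [-23, 1, 0]
-      : [-23, 1]
negate : [-23, -1]
+      : [-24]
negate : [24]
1      : [24, 1]
/      : [24]
7      : [24, 7]
*      : [168]

1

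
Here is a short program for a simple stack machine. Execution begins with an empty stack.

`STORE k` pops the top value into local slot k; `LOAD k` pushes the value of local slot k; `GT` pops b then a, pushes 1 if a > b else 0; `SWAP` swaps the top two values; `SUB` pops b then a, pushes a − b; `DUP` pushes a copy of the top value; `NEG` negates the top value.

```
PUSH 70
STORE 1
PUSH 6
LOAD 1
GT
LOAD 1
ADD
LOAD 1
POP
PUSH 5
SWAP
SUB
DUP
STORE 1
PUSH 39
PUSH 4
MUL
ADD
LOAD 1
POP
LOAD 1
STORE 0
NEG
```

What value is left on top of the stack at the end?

-91

PUSH 70 -> 70
STORE 1 -> (empty)
PUSH 6  -> 6
LOAD 1  -> 6 70
GT      -> 0
LOAD 1  -> 0 70
ADD     -> 70
LOAD 1  -> 70 70
POP     -> 70
PUSH 5  -> 70 5
SWAP    -> 5 70
SUB     -> -65
DUP     -> -65 -65
STORE 1 -> -65
PUSH 39 -> -65 39
PUSH 4  -> -65 39 4
MUL     -> -65 156
ADD     -> 91
LOAD 1  -> 91 -65
POP     -> 91
LOAD 1  -> 91 -65
STORE 0 -> 91
NEG     -> -91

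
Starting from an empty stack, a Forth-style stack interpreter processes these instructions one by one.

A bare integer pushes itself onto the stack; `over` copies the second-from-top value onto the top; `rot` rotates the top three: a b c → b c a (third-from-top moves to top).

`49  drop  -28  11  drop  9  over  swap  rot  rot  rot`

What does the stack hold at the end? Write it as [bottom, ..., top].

[-28, -28, 9]

49   → [49]
drop → []
-28  → [-28]
11   → [-28, 11]
drop → [-28]
9    → [-28, 9]
over → [-28, 9, -28]
swap → [-28, -28, 9]
rot  → [-28, 9, -28]
rot  → [9, -28, -28]
rot  → [-28, -28, 9]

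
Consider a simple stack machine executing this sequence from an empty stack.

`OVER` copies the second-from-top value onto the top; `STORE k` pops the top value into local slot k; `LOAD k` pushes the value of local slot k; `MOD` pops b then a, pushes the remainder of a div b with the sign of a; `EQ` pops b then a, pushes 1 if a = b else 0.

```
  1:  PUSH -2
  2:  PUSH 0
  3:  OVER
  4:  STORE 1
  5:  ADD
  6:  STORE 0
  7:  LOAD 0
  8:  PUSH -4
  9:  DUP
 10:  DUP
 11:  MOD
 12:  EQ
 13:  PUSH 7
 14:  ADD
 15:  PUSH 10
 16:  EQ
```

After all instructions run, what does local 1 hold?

PUSH -2 → [-2]
PUSH 0  → [-2, 0]
OVER    → [-2, 0, -2]
STORE 1 → [-2, 0]
ADD     → [-2]
STORE 0 → []
LOAD 0  → [-2]
PUSH -4 → [-2, -4]
DUP     → [-2, -4, -4]
DUP     → [-2, -4, -4, -4]
MOD     → [-2, -4, 0]
EQ      → [-2, 0]
PUSH 7  → [-2, 0, 7]
ADD     → [-2, 7]
PUSH 10 → [-2, 7, 10]
EQ      → [-2, 0]

-2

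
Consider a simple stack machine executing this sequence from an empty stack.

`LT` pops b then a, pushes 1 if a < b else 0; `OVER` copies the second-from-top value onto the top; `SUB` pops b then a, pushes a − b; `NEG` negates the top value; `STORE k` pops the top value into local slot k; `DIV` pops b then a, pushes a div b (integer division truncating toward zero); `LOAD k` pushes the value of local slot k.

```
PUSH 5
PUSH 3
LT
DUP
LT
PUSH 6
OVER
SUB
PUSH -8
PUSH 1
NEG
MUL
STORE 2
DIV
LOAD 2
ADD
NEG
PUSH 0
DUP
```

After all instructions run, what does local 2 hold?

PUSH 5  -> 5
PUSH 3  -> 5 3
LT      -> 0
DUP     -> 0 0
LT      -> 0
PUSH 6  -> 0 6
OVER    -> 0 6 0
SUB     -> 0 6
PUSH -8 -> 0 6 -8
PUSH 1  -> 0 6 -8 1
NEG     -> 0 6 -8 -1
MUL     -> 0 6 8
STORE 2 -> 0 6
DIV     -> 0
LOAD 2  -> 0 8
ADD     -> 8
NEG     -> -8
PUSH 0  -> -8 0
DUP     -> -8 0 0

8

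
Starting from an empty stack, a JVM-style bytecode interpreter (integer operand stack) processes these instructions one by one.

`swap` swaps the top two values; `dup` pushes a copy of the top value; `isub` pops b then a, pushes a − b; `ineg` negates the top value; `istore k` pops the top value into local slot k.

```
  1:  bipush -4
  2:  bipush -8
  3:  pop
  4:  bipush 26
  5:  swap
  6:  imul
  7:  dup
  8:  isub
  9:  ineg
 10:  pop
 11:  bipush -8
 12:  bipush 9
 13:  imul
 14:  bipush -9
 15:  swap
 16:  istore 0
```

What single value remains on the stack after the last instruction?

-9

bipush -4 -> -4
bipush -8 -> -4 -8
pop       -> -4
bipush 26 -> -4 26
swap      -> 26 -4
imul      -> -104
dup       -> -104 -104
isub      -> 0
ineg      -> 0
pop       -> (empty)
bipush -8 -> -8
bipush 9  -> -8 9
imul      -> -72
bipush -9 -> -72 -9
swap      -> -9 -72
istore 0  -> -9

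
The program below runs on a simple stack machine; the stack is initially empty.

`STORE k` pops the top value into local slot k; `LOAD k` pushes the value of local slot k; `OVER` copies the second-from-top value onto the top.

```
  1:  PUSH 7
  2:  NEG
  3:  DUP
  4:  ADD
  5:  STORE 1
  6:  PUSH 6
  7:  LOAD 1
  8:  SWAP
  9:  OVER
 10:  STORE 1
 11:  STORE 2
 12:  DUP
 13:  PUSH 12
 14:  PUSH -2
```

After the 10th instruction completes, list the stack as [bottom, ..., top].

[-14, 6]

PUSH 7  -> [7]
NEG     -> [-7]
DUP     -> [-7, -7]
ADD     -> [-14]
STORE 1 -> []
PUSH 6  -> [6]
LOAD 1  -> [6, -14]
SWAP    -> [-14, 6]
OVER    -> [-14, 6, -14]
STORE 1 -> [-14, 6]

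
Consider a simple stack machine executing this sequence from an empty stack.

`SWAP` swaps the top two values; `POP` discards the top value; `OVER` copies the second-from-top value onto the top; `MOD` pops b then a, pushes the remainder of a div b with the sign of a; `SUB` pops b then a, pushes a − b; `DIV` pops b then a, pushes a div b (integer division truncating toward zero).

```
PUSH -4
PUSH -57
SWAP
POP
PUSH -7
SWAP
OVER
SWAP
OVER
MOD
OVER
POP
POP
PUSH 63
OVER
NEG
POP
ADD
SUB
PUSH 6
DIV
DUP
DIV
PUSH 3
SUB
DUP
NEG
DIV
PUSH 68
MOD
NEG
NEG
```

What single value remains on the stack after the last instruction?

PUSH -4  : [-4]
PUSH -57 : [-4, -57]
SWAP     : [-57, -4]
POP      : [-57]
PUSH -7  : [-57, -7]
SWAP     : [-7, -57]
OVER     : [-7, -57, -7]
SWAP     : [-7, -7, -57]
OVER     : [-7, -7, -57, -7]
MOD      : [-7, -7, -1]
OVER     : [-7, -7, -1, -7]
POP      : [-7, -7, -1]
POP      : [-7, -7]
PUSH 63  : [-7, -7, 63]
OVER     : [-7, -7, 63, -7]
NEG      : [-7, -7, 63, 7]
POP      : [-7, -7, 63]
ADD      : [-7, 56]
SUB      : [-63]
PUSH 6   : [-63, 6]
DIV      : [-10]
DUP      : [-10, -10]
DIV      : [1]
PUSH 3   : [1, 3]
SUB      : [-2]
DUP      : [-2, -2]
NEG      : [-2, 2]
DIV      : [-1]
PUSH 68  : [-1, 68]
MOD      : [-1]
NEG      : [1]
NEG      : [-1]

-1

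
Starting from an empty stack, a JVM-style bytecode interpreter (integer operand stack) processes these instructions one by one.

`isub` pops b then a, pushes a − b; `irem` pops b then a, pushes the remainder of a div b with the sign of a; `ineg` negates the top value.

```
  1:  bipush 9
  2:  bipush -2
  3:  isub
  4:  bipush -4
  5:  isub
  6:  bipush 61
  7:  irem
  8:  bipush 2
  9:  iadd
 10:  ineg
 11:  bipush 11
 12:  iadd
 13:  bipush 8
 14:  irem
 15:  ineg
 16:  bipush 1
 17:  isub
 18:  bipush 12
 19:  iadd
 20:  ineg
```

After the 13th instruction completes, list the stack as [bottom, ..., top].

bipush 9  -> 9
bipush -2 -> 9 -2
isub      -> 11
bipush -4 -> 11 -4
isub      -> 15
bipush 61 -> 15 61
irem      -> 15
bipush 2  -> 15 2
iadd      -> 17
ineg      -> -17
bipush 11 -> -17 11
iadd      -> -6
bipush 8  -> -6 8

[-6, 8]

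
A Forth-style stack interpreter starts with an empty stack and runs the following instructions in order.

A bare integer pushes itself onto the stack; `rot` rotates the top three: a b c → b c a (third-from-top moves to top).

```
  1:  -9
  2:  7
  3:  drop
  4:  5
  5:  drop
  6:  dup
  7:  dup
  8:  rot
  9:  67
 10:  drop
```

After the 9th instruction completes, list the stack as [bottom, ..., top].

-9   → -9
7    → -9 7
drop → -9
5    → -9 5
drop → -9
dup  → -9 -9
dup  → -9 -9 -9
rot  → -9 -9 -9
67   → -9 -9 -9 67

[-9, -9, -9, 67]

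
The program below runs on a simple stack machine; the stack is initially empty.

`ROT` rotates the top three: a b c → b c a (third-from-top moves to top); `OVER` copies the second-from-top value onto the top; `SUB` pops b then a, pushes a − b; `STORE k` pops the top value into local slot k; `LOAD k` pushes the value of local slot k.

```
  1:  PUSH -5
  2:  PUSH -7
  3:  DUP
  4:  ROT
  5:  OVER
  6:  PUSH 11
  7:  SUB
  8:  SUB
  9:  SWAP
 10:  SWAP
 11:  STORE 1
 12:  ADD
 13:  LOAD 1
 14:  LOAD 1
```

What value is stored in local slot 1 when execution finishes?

13

PUSH -5 → [-5]
PUSH -7 → [-5, -7]
DUP     → [-5, -7, -7]
ROT     → [-7, -7, -5]
OVER    → [-7, -7, -5, -7]
PUSH 11 → [-7, -7, -5, -7, 11]
SUB     → [-7, -7, -5, -18]
SUB     → [-7, -7, 13]
SWAP    → [-7, 13, -7]
SWAP    → [-7, -7, 13]
STORE 1 → [-7, -7]
ADD     → [-14]
LOAD 1  → [-14, 13]
LOAD 1  → [-14, 13, 13]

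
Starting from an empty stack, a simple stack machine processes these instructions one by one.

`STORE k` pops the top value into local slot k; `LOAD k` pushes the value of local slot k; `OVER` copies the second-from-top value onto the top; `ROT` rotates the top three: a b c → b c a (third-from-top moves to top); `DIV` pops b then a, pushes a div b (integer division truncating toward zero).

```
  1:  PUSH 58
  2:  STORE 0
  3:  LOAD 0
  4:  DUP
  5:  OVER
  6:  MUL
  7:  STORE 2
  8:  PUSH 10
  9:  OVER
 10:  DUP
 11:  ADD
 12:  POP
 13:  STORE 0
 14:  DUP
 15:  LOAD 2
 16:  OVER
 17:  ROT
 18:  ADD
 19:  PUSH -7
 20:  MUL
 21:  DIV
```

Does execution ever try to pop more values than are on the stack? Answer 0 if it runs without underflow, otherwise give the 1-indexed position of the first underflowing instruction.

PUSH 58 : [58]
STORE 0 : []
LOAD 0  : [58]
DUP     : [58, 58]
OVER    : [58, 58, 58]
MUL     : [58, 3364]
STORE 2 : [58]
PUSH 10 : [58, 10]
OVER    : [58, 10, 58]
DUP     : [58, 10, 58, 58]
ADD     : [58, 10, 116]
POP     : [58, 10]
STORE 0 : [58]
DUP     : [58, 58]
LOAD 2  : [58, 58, 3364]
OVER    : [58, 58, 3364, 58]
ROT     : [58, 3364, 58, 58]
ADD     : [58, 3364, 116]
PUSH -7 : [58, 3364, 116, -7]
MUL     : [58, 3364, -812]
DIV     : [58, -4]

0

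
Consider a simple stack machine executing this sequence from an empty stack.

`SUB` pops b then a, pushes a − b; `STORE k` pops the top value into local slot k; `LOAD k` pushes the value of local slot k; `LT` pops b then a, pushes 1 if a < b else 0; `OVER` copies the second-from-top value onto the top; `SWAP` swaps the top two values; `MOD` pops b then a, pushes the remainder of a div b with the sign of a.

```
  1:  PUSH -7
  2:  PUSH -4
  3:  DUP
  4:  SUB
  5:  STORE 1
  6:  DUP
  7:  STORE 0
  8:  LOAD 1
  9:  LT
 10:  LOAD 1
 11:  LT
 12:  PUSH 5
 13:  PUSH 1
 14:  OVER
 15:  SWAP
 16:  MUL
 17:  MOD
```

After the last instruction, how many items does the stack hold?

PUSH -7 : [-7]
PUSH -4 : [-7, -4]
DUP     : [-7, -4, -4]
SUB     : [-7, 0]
STORE 1 : [-7]
DUP     : [-7, -7]
STORE 0 : [-7]
LOAD 1  : [-7, 0]
LT      : [1]
LOAD 1  : [1, 0]
LT      : [0]
PUSH 5  : [0, 5]
PUSH 1  : [0, 5, 1]
OVER    : [0, 5, 1, 5]
SWAP    : [0, 5, 5, 1]
MUL     : [0, 5, 5]
MOD     : [0, 0]

2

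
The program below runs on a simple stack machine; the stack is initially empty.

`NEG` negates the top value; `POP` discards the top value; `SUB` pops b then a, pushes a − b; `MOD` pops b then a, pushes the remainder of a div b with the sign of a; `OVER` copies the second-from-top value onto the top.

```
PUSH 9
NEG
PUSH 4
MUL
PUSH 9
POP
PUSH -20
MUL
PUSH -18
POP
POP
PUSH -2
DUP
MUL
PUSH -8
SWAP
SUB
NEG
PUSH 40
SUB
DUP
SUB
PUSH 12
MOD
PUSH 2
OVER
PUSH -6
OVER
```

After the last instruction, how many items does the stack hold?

5

PUSH 9   -> 9
NEG      -> -9
PUSH 4   -> -9 4
MUL      -> -36
PUSH 9   -> -36 9
POP      -> -36
PUSH -20 -> -36 -20
MUL      -> 720
PUSH -18 -> 720 -18
POP      -> 720
POP      -> (empty)
PUSH -2  -> -2
DUP      -> -2 -2
MUL      -> 4
PUSH -8  -> 4 -8
SWAP     -> -8 4
SUB      -> -12
NEG      -> 12
PUSH 40  -> 12 40
SUB      -> -28
DUP      -> -28 -28
SUB      -> 0
PUSH 12  -> 0 12
MOD      -> 0
PUSH 2   -> 0 2
OVER     -> 0 2 0
PUSH -6  -> 0 2 0 -6
OVER     -> 0 2 0 -6 0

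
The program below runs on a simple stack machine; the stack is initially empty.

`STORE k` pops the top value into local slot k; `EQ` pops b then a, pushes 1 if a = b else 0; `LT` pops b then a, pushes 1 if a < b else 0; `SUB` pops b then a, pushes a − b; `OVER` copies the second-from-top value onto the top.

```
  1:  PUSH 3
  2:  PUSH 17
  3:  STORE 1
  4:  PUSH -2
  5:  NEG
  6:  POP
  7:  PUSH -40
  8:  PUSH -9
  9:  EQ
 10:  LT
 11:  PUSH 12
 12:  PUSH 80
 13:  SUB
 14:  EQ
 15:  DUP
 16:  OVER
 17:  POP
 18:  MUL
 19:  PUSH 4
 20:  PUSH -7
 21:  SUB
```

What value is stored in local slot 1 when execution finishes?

17

PUSH 3   -> [3]
PUSH 17  -> [3, 17]
STORE 1  -> [3]
PUSH -2  -> [3, -2]
NEG      -> [3, 2]
POP      -> [3]
PUSH -40 -> [3, -40]
PUSH -9  -> [3, -40, -9]
EQ       -> [3, 0]
LT       -> [0]
PUSH 12  -> [0, 12]
PUSH 80  -> [0, 12, 80]
SUB      -> [0, -68]
EQ       -> [0]
DUP      -> [0, 0]
OVER     -> [0, 0, 0]
POP      -> [0, 0]
MUL      -> [0]
PUSH 4   -> [0, 4]
PUSH -7  -> [0, 4, -7]
SUB      -> [0, 11]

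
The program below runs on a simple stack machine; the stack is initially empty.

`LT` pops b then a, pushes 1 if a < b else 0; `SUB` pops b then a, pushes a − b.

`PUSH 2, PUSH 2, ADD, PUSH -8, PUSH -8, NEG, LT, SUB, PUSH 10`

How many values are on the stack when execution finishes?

PUSH 2  → 2
PUSH 2  → 2 2
ADD     → 4
PUSH -8 → 4 -8
PUSH -8 → 4 -8 -8
NEG     → 4 -8 8
LT      → 4 1
SUB     → 3
PUSH 10 → 3 10

2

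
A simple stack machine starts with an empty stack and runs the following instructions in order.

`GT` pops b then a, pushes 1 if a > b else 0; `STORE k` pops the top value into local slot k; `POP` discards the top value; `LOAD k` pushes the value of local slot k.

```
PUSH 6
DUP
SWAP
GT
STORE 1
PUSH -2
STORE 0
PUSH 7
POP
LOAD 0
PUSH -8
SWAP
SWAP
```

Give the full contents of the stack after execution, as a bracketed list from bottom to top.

[-2, -8]

PUSH 6  → 6
DUP     → 6 6
SWAP    → 6 6
GT      → 0
STORE 1 → (empty)
PUSH -2 → -2
STORE 0 → (empty)
PUSH 7  → 7
POP     → (empty)
LOAD 0  → -2
PUSH -8 → -2 -8
SWAP    → -8 -2
SWAP    → -2 -8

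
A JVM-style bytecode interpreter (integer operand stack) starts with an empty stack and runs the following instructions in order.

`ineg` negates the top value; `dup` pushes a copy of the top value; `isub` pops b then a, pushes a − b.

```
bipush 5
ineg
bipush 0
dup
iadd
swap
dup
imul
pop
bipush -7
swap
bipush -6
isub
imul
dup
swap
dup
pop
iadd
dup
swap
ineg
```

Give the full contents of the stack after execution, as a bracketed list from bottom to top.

[-84, 84]

bipush 5  : 5
ineg      : -5
bipush 0  : -5 0
dup       : -5 0 0
iadd      : -5 0
swap      : 0 -5
dup       : 0 -5 -5
imul      : 0 25
pop       : 0
bipush -7 : 0 -7
swap      : -7 0
bipush -6 : -7 0 -6
isub      : -7 6
imul      : -42
dup       : -42 -42
swap      : -42 -42
dup       : -42 -42 -42
pop       : -42 -42
iadd      : -84
dup       : -84 -84
swap      : -84 -84
ineg      : -84 84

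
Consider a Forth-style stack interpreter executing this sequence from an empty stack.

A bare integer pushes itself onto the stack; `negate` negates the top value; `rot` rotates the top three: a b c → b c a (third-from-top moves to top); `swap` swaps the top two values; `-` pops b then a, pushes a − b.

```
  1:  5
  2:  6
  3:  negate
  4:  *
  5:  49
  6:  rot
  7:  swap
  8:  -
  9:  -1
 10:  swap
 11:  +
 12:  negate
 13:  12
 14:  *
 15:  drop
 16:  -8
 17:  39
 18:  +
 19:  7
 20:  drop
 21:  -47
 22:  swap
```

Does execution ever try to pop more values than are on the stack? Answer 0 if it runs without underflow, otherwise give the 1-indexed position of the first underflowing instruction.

5      → 5
6      → 5 6
negate → 5 -6
*      → -30
49     → -30 49
rot  — needs 3 operands, stack has 2 → underflow

6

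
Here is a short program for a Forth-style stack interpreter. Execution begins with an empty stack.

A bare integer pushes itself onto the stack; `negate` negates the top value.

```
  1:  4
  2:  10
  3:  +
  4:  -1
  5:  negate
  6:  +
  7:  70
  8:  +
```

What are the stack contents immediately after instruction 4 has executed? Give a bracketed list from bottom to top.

4  -> 4
10 -> 4 10
+  -> 14
-1 -> 14 -1

[14, -1]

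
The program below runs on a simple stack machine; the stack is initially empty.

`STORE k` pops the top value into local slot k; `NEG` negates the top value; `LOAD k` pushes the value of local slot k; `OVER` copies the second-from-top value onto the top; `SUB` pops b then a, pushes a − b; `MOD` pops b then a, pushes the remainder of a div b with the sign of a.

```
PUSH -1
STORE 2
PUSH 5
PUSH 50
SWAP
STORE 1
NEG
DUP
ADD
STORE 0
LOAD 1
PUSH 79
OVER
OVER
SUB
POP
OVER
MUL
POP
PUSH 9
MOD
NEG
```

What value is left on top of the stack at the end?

-5

PUSH -1  [-1]
STORE 2  []
PUSH 5   [5]
PUSH 50  [5, 50]
SWAP     [50, 5]
STORE 1  [50]
NEG      [-50]
DUP      [-50, -50]
ADD      [-100]
STORE 0  []
LOAD 1   [5]
PUSH 79  [5, 79]
OVER     [5, 79, 5]
OVER     [5, 79, 5, 79]
SUB      [5, 79, -74]
POP      [5, 79]
OVER     [5, 79, 5]
MUL      [5, 395]
POP      [5]
PUSH 9   [5, 9]
MOD      [5]
NEG      [-5]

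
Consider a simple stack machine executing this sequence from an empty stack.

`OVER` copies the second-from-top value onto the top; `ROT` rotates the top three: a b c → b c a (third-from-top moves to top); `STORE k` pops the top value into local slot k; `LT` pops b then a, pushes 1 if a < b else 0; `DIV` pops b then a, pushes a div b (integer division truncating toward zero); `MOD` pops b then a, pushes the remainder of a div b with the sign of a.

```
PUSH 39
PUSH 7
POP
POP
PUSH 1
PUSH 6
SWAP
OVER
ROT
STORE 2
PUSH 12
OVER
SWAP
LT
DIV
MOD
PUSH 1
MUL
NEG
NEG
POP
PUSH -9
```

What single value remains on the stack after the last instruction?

PUSH 39 → 39
PUSH 7  → 39 7
POP     → 39
POP     → (empty)
PUSH 1  → 1
PUSH 6  → 1 6
SWAP    → 6 1
OVER    → 6 1 6
ROT     → 1 6 6
STORE 2 → 1 6
PUSH 12 → 1 6 12
OVER    → 1 6 12 6
SWAP    → 1 6 6 12
LT      → 1 6 1
DIV     → 1 6
MOD     → 1
PUSH 1  → 1 1
MUL     → 1
NEG     → -1
NEG     → 1
POP     → (empty)
PUSH -9 → -9

-9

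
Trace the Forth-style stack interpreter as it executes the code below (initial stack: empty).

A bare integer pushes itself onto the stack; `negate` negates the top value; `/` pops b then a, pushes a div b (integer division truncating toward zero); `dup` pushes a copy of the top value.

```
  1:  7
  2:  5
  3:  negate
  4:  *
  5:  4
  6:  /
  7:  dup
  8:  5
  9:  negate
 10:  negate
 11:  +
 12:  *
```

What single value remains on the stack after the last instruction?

24

7      -> [7]
5      -> [7, 5]
negate -> [7, -5]
*      -> [-35]
4      -> [-35, 4]
/      -> [-8]
dup    -> [-8, -8]
5      -> [-8, -8, 5]
negate -> [-8, -8, -5]
negate -> [-8, -8, 5]
+      -> [-8, -3]
*      -> [24]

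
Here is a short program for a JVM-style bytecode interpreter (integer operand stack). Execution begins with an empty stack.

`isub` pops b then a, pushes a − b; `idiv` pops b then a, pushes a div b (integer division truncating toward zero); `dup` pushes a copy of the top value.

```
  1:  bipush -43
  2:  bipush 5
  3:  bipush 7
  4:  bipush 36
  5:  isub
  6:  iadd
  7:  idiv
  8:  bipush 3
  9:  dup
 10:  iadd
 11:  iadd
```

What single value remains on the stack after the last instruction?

7

bipush -43 → [-43]
bipush 5   → [-43, 5]
bipush 7   → [-43, 5, 7]
bipush 36  → [-43, 5, 7, 36]
isub       → [-43, 5, -29]
iadd       → [-43, -24]
idiv       → [1]
bipush 3   → [1, 3]
dup        → [1, 3, 3]
iadd       → [1, 6]
iadd       → [7]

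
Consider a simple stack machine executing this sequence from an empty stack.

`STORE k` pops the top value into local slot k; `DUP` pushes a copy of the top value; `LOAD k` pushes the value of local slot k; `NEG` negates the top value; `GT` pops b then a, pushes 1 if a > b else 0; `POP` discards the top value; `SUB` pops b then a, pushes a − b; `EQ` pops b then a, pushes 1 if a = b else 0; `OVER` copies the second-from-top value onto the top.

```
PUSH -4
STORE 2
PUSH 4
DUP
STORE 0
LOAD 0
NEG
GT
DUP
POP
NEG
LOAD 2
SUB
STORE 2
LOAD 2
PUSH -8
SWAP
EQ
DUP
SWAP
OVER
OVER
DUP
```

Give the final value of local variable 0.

PUSH -4  [-4]
STORE 2  []
PUSH 4   [4]
DUP      [4, 4]
STORE 0  [4]
LOAD 0   [4, 4]
NEG      [4, -4]
GT       [1]
DUP      [1, 1]
POP      [1]
NEG      [-1]
LOAD 2   [-1, -4]
SUB      [3]
STORE 2  []
LOAD 2   [3]
PUSH -8  [3, -8]
SWAP     [-8, 3]
EQ       [0]
DUP      [0, 0]
SWAP     [0, 0]
OVER     [0, 0, 0]
OVER     [0, 0, 0, 0]
DUP      [0, 0, 0, 0, 0]

4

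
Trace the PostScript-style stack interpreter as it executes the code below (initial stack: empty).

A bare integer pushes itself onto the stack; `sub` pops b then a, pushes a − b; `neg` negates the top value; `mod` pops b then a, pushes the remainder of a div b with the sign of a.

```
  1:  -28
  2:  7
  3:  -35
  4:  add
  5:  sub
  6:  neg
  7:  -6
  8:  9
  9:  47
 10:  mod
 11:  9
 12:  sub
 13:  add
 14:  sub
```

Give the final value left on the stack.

6

-28  [-28]
7    [-28, 7]
-35  [-28, 7, -35]
add  [-28, -28]
sub  [0]
neg  [0]
-6   [0, -6]
9    [0, -6, 9]
47   [0, -6, 9, 47]
mod  [0, -6, 9]
9    [0, -6, 9, 9]
sub  [0, -6, 0]
add  [0, -6]
sub  [6]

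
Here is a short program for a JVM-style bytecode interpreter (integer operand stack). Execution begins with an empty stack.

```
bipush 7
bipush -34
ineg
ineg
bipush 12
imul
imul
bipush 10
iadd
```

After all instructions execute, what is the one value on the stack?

-2846

bipush 7    7
bipush -34  7 -34
ineg        7 34
ineg        7 -34
bipush 12   7 -34 12
imul        7 -408
imul        -2856
bipush 10   -2856 10
iadd        -2846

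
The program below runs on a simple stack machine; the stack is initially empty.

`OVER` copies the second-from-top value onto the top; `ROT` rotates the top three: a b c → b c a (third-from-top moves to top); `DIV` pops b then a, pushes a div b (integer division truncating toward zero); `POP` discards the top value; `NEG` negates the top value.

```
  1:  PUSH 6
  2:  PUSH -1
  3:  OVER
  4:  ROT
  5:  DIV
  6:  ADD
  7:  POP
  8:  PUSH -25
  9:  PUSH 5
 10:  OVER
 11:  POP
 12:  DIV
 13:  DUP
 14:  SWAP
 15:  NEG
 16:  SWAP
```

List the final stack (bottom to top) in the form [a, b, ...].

PUSH 6   : 6
PUSH -1  : 6 -1
OVER     : 6 -1 6
ROT      : -1 6 6
DIV      : -1 1
ADD      : 0
POP      : (empty)
PUSH -25 : -25
PUSH 5   : -25 5
OVER     : -25 5 -25
POP      : -25 5
DIV      : -5
DUP      : -5 -5
SWAP     : -5 -5
NEG      : -5 5
SWAP     : 5 -5

[5, -5]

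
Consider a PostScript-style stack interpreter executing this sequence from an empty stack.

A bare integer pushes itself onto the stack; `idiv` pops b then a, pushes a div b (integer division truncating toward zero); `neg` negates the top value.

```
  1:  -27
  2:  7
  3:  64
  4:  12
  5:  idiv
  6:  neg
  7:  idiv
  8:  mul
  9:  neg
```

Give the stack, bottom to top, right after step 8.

[27]

-27  -> -27
7    -> -27 7
64   -> -27 7 64
12   -> -27 7 64 12
idiv -> -27 7 5
neg  -> -27 7 -5
idiv -> -27 -1
mul  -> 27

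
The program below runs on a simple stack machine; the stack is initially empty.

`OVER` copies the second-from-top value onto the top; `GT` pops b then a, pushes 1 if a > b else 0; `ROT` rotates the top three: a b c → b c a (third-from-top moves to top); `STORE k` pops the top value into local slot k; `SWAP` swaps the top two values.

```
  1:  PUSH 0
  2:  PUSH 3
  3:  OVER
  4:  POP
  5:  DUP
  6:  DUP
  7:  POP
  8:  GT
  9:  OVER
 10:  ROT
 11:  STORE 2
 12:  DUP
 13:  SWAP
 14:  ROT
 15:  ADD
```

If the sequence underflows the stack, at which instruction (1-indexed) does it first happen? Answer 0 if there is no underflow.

PUSH 0  → 0
PUSH 3  → 0 3
OVER    → 0 3 0
POP     → 0 3
DUP     → 0 3 3
DUP     → 0 3 3 3
POP     → 0 3 3
GT      → 0 0
OVER    → 0 0 0
ROT     → 0 0 0
STORE 2 → 0 0
DUP     → 0 0 0
SWAP    → 0 0 0
ROT     → 0 0 0
ADD     → 0 0

0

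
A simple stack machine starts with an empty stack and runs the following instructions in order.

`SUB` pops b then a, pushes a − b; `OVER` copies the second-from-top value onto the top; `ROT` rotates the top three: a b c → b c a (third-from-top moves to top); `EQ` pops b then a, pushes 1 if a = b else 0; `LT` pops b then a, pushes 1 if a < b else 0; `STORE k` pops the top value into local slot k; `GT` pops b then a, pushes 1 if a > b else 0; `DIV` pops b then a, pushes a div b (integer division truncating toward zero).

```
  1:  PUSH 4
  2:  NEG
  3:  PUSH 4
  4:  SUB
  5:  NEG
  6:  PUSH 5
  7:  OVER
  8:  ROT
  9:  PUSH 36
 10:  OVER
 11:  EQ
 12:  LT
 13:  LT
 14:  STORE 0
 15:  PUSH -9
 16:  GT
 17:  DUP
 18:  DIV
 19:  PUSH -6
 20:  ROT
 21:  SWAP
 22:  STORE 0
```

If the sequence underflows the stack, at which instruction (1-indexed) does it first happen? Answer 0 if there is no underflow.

PUSH 4  -> [4]
NEG     -> [-4]
PUSH 4  -> [-4, 4]
SUB     -> [-8]
NEG     -> [8]
PUSH 5  -> [8, 5]
OVER    -> [8, 5, 8]
ROT     -> [5, 8, 8]
PUSH 36 -> [5, 8, 8, 36]
OVER    -> [5, 8, 8, 36, 8]
EQ      -> [5, 8, 8, 0]
LT      -> [5, 8, 0]
LT      -> [5, 0]
STORE 0 -> [5]
PUSH -9 -> [5, -9]
GT      -> [1]
DUP     -> [1, 1]
DIV     -> [1]
PUSH -6 -> [1, -6]
ROT  — needs 3 operands, stack has 2 → underflow

20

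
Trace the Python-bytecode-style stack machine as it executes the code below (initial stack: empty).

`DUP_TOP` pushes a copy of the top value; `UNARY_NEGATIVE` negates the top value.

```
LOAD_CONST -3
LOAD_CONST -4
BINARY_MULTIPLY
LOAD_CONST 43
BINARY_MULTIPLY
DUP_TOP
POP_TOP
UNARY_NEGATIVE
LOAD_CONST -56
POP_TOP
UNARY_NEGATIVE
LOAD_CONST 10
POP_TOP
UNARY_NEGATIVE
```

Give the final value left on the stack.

LOAD_CONST -3    -3
LOAD_CONST -4    -3 -4
BINARY_MULTIPLY  12
LOAD_CONST 43    12 43
BINARY_MULTIPLY  516
DUP_TOP          516 516
POP_TOP          516
UNARY_NEGATIVE   -516
LOAD_CONST -56   -516 -56
POP_TOP          -516
UNARY_NEGATIVE   516
LOAD_CONST 10    516 10
POP_TOP          516
UNARY_NEGATIVE   -516

-516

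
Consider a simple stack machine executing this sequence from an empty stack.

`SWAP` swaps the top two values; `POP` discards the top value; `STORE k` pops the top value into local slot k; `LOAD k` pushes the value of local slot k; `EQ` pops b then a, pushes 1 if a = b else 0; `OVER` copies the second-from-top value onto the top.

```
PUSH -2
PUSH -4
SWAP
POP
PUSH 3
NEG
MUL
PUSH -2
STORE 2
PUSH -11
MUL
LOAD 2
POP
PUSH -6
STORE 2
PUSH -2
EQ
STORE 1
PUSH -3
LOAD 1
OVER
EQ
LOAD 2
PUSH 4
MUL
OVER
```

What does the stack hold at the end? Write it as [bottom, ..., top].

[-3, 0, -24, 0]

PUSH -2  -> [-2]
PUSH -4  -> [-2, -4]
SWAP     -> [-4, -2]
POP      -> [-4]
PUSH 3   -> [-4, 3]
NEG      -> [-4, -3]
MUL      -> [12]
PUSH -2  -> [12, -2]
STORE 2  -> [12]
PUSH -11 -> [12, -11]
MUL      -> [-132]
LOAD 2   -> [-132, -2]
POP      -> [-132]
PUSH -6  -> [-132, -6]
STORE 2  -> [-132]
PUSH -2  -> [-132, -2]
EQ       -> [0]
STORE 1  -> []
PUSH -3  -> [-3]
LOAD 1   -> [-3, 0]
OVER     -> [-3, 0, -3]
EQ       -> [-3, 0]
LOAD 2   -> [-3, 0, -6]
PUSH 4   -> [-3, 0, -6, 4]
MUL      -> [-3, 0, -24]
OVER     -> [-3, 0, -24, 0]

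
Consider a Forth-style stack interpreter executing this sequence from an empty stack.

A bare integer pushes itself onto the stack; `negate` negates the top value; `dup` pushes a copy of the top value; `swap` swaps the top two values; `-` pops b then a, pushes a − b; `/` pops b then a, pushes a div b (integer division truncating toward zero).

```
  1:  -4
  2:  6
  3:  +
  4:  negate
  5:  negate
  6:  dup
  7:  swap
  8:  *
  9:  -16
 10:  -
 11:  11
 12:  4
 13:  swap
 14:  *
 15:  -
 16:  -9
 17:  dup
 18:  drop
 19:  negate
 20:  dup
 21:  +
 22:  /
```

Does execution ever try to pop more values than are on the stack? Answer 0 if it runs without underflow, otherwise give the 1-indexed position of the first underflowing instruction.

-4     → -4
6      → -4 6
+      → 2
negate → -2
negate → 2
dup    → 2 2
swap   → 2 2
*      → 4
-16    → 4 -16
-      → 20
11     → 20 11
4      → 20 11 4
swap   → 20 4 11
*      → 20 44
-      → -24
-9     → -24 -9
dup    → -24 -9 -9
drop   → -24 -9
negate → -24 9
dup    → -24 9 9
+      → -24 18
/      → -1

0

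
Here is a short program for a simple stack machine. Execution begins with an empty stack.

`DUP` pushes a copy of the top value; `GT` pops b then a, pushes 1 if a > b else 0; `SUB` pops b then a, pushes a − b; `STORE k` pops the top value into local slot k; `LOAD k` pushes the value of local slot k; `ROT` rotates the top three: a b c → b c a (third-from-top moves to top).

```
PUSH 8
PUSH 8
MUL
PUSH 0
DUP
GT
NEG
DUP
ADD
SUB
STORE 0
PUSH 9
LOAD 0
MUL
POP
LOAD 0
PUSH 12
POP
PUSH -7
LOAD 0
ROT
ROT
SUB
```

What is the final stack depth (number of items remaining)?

2

PUSH 8  → 8
PUSH 8  → 8 8
MUL     → 64
PUSH 0  → 64 0
DUP     → 64 0 0
GT      → 64 0
NEG     → 64 0
DUP     → 64 0 0
ADD     → 64 0
SUB     → 64
STORE 0 → (empty)
PUSH 9  → 9
LOAD 0  → 9 64
MUL     → 576
POP     → (empty)
LOAD 0  → 64
PUSH 12 → 64 12
POP     → 64
PUSH -7 → 64 -7
LOAD 0  → 64 -7 64
ROT     → -7 64 64
ROT     → 64 64 -7
SUB     → 64 71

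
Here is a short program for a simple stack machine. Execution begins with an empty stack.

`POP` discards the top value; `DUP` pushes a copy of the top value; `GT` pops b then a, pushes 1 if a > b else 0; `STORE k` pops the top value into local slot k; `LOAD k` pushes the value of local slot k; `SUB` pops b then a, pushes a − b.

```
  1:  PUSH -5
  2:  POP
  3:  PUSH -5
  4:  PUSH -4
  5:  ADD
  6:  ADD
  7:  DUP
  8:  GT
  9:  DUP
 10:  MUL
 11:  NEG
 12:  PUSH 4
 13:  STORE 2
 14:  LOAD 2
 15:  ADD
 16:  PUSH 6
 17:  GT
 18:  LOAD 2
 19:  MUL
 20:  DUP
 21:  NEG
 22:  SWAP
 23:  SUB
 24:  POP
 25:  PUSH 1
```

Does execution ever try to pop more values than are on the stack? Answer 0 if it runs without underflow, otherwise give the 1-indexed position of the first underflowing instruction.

6

PUSH -5 : -5
POP     : (empty)
PUSH -5 : -5
PUSH -4 : -5 -4
ADD     : -9
ADD  — needs 2 operands, stack has 1 → underflow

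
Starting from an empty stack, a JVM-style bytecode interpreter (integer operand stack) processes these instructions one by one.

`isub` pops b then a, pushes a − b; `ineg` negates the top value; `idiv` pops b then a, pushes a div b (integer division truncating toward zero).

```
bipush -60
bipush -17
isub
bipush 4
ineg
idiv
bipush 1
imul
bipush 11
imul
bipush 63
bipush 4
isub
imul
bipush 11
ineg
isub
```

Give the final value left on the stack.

bipush -60 → -60
bipush -17 → -60 -17
isub       → -43
bipush 4   → -43 4
ineg       → -43 -4
idiv       → 10
bipush 1   → 10 1
imul       → 10
bipush 11  → 10 11
imul       → 110
bipush 63  → 110 63
bipush 4   → 110 63 4
isub       → 110 59
imul       → 6490
bipush 11  → 6490 11
ineg       → 6490 -11
isub       → 6501

6501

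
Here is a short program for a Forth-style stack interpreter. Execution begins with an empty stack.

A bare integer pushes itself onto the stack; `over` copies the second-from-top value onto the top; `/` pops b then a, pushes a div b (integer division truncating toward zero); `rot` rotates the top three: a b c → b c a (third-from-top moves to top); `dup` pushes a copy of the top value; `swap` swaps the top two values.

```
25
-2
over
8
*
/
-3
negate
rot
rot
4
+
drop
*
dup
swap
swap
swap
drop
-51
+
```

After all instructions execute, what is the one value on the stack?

24

25     : [25]
-2     : [25, -2]
over   : [25, -2, 25]
8      : [25, -2, 25, 8]
*      : [25, -2, 200]
/      : [25, 0]
-3     : [25, 0, -3]
negate : [25, 0, 3]
rot    : [0, 3, 25]
rot    : [3, 25, 0]
4      : [3, 25, 0, 4]
+      : [3, 25, 4]
drop   : [3, 25]
*      : [75]
dup    : [75, 75]
swap   : [75, 75]
swap   : [75, 75]
swap   : [75, 75]
drop   : [75]
-51    : [75, -51]
+      : [24]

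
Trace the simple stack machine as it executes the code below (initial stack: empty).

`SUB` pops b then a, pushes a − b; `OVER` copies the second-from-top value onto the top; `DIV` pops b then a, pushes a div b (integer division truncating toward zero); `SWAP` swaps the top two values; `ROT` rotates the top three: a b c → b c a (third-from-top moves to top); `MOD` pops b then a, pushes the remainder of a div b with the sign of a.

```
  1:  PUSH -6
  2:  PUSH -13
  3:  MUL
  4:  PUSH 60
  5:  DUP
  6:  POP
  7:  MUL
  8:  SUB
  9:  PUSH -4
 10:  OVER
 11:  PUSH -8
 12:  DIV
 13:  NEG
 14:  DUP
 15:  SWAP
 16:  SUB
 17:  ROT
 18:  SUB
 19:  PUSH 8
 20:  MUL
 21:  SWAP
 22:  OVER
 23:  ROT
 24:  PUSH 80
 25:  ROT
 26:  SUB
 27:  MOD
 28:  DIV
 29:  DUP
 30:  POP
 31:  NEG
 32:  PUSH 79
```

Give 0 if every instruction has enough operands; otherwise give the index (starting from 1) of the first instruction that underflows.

PUSH -6  -> -6
PUSH -13 -> -6 -13
MUL      -> 78
PUSH 60  -> 78 60
DUP      -> 78 60 60
POP      -> 78 60
MUL      -> 4680
SUB  — needs 2 operands, stack has 1 → underflow

8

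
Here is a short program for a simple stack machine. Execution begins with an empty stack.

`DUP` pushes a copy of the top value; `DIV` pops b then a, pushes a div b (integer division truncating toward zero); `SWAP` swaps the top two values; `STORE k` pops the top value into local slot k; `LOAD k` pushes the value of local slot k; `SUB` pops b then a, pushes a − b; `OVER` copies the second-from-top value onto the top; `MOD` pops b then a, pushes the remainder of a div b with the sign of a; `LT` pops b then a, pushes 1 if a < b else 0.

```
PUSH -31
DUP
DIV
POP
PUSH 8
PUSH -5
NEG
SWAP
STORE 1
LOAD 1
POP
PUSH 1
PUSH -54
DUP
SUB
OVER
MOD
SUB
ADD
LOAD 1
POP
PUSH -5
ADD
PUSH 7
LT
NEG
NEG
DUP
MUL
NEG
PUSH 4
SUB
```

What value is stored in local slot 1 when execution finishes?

8

PUSH -31 : [-31]
DUP      : [-31, -31]
DIV      : [1]
POP      : []
PUSH 8   : [8]
PUSH -5  : [8, -5]
NEG      : [8, 5]
SWAP     : [5, 8]
STORE 1  : [5]
LOAD 1   : [5, 8]
POP      : [5]
PUSH 1   : [5, 1]
PUSH -54 : [5, 1, -54]
DUP      : [5, 1, -54, -54]
SUB      : [5, 1, 0]
OVER     : [5, 1, 0, 1]
MOD      : [5, 1, 0]
SUB      : [5, 1]
ADD      : [6]
LOAD 1   : [6, 8]
POP      : [6]
PUSH -5  : [6, -5]
ADD      : [1]
PUSH 7   : [1, 7]
LT       : [1]
NEG      : [-1]
NEG      : [1]
DUP      : [1, 1]
MUL      : [1]
NEG      : [-1]
PUSH 4   : [-1, 4]
SUB      : [-5]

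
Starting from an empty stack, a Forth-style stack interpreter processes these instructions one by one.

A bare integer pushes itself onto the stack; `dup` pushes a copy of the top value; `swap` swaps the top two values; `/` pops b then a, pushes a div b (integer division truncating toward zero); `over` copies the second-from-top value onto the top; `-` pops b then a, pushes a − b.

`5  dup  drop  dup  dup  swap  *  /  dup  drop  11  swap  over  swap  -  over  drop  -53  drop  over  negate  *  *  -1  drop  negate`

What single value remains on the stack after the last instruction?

1331

5      → 5
dup    → 5 5
drop   → 5
dup    → 5 5
dup    → 5 5 5
swap   → 5 5 5
*      → 5 25
/      → 0
dup    → 0 0
drop   → 0
11     → 0 11
swap   → 11 0
over   → 11 0 11
swap   → 11 11 0
-      → 11 11
over   → 11 11 11
drop   → 11 11
-53    → 11 11 -53
drop   → 11 11
over   → 11 11 11
negate → 11 11 -11
*      → 11 -121
*      → -1331
-1     → -1331 -1
drop   → -1331
negate → 1331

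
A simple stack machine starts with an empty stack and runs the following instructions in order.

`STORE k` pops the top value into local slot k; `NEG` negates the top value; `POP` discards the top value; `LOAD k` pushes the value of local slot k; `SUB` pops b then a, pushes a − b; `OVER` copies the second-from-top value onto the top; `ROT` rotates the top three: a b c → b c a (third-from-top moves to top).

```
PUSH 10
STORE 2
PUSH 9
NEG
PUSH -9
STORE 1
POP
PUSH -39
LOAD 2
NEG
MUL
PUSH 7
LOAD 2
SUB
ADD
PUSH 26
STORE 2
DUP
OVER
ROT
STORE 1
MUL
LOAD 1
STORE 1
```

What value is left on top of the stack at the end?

149769

PUSH 10  -> 10
STORE 2  -> (empty)
PUSH 9   -> 9
NEG      -> -9
PUSH -9  -> -9 -9
STORE 1  -> -9
POP      -> (empty)
PUSH -39 -> -39
LOAD 2   -> -39 10
NEG      -> -39 -10
MUL      -> 390
PUSH 7   -> 390 7
LOAD 2   -> 390 7 10
SUB      -> 390 -3
ADD      -> 387
PUSH 26  -> 387 26
STORE 2  -> 387
DUP      -> 387 387
OVER     -> 387 387 387
ROT      -> 387 387 387
STORE 1  -> 387 387
MUL      -> 149769
LOAD 1   -> 149769 387
STORE 1  -> 149769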